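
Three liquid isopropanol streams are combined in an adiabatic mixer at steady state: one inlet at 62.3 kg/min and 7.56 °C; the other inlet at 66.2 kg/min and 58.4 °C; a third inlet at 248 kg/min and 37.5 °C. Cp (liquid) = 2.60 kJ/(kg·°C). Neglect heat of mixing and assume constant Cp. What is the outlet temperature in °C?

Energy balance with Q = 0: Σ ṁᵢCp,ᵢ(T_out − Tᵢ) = 0
Σ ṁᵢCp,ᵢTᵢ = 62.3×2.60×7.56 + 66.2×2.60×58.4 + 248×2.60×37.5 = 35456
Σ ṁᵢCp,ᵢ = 62.3×2.60 + 66.2×2.60 + 248×2.60 = 978.9
T_out = 35456 / 978.9 = 36.221 °C

T_out = 36.2 °C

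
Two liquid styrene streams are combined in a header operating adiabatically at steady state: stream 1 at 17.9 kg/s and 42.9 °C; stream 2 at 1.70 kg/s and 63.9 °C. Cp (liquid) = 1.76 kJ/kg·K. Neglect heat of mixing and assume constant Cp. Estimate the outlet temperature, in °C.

No heat crosses the boundary, so H_out = H_in.
Σ ṁᵢCp,ᵢTᵢ = 17.9×1.76×42.9 + 1.70×1.76×63.9 = 1542.7
Σ ṁᵢCp,ᵢ = 17.9×1.76 + 1.70×1.76 = 34.496
T_out = 1542.7 / 34.496 = 44.721 °C

T_out = 44.7 °C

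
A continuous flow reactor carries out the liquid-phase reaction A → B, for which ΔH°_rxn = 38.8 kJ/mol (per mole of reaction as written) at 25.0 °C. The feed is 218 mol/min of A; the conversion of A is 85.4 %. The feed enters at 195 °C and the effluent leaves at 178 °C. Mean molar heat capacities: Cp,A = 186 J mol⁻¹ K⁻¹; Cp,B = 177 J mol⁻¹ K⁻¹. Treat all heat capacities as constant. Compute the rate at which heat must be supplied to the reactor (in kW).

Extent of reaction ξ = 0.854 × 218 = 186.17 mol/min
Reaction term: ξ·ΔH°_rxn = 186.17 × 38.8 = 7223.5 kJ/min
Sensible, feed 195→25 °C: -6893.2 kJ/min
Outlet flows (mol/min): A 31.828, B 186.17
Sensible, products 25→178 °C: 5947.5 kJ/min
Q = ΔH = 6277.8 kJ/min = 104.63 kW
Heat supplied = 104.63 kW

Q_in = 105 kW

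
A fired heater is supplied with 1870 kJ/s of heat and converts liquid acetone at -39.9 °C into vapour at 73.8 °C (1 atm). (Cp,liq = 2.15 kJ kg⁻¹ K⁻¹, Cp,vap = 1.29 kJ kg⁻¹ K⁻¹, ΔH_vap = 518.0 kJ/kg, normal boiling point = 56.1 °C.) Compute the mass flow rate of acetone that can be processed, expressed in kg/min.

ṁ = 150 kg/min

Δh = 2.15×(56.1−-39.9) + 518.0 + 1.29×(73.8−56.1) = 747.23 kJ/kg
Q = 1870 kJ/s = 1870 kJ/s = 112200 kJ/min
ṁ = Q/Δh = 112200 / 747.23 = 150.15 kg/min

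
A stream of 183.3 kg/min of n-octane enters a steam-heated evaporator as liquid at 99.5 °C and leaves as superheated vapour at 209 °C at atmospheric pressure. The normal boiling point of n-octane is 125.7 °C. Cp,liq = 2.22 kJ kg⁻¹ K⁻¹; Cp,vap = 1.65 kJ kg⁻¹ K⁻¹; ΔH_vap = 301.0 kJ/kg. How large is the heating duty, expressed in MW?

liquid 99.5→125.7 °C: 58.164 kJ/kg
vaporisation at 125.7 °C: 301 kJ/kg
vapour 125.7→209 °C: 137.44 kJ/kg
Δh = 58.164 + 301 + 137.44 = 496.61 kJ/kg
Q = ṁ·Δh = 183.3 kg/min × 496.61 kJ/kg = 91028 kJ/min
|Q| = 1517.1 kW = 1.5171 MW

Q = 1.52 MW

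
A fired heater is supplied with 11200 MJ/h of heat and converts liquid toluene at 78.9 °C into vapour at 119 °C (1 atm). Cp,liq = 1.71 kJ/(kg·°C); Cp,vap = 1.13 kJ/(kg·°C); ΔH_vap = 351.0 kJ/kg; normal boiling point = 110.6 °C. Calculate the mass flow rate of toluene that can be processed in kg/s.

ṁ = 7.50 kg/s

Δh = 1.71×(110.6−78.9) + 351.0 + 1.13×(119−110.6) = 414.7 kJ/kg
Q = 11200 MJ/h = 3111.1 kJ/s = 3111.1 kJ/s
ṁ = Q/Δh = 3111.1 / 414.7 = 7.5021 kg/s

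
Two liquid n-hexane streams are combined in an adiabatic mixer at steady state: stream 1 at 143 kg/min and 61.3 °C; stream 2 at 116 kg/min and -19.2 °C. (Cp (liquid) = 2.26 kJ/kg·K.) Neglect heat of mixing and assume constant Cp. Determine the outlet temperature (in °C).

T_out = 25.2 °C

Energy balance with Q = 0: Σ ṁᵢCp,ᵢ(T_out − Tᵢ) = 0
Σ ṁᵢCp,ᵢTᵢ = 143×2.26×61.3 + 116×2.26×-19.2 = 14777
Σ ṁᵢCp,ᵢ = 143×2.26 + 116×2.26 = 585.34
T_out = 14777 / 585.34 = 25.246 °C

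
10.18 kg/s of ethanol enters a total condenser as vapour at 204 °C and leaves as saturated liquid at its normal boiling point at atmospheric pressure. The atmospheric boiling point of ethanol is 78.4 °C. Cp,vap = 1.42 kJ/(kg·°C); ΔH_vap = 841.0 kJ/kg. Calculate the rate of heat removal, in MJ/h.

Q_c = 37400 MJ/h

vapour 204→78.4 °C: -178.35 kJ/kg
condensation at 78.4 °C: -841 kJ/kg
Δh = -178.35 + -841 = -1019.4 kJ/kg
Q = ṁ·Δh = 10.18 kg/s × -1019.4 kJ/kg = -10377 kJ/s
|Q| = 10377 kW = 37357 MJ/h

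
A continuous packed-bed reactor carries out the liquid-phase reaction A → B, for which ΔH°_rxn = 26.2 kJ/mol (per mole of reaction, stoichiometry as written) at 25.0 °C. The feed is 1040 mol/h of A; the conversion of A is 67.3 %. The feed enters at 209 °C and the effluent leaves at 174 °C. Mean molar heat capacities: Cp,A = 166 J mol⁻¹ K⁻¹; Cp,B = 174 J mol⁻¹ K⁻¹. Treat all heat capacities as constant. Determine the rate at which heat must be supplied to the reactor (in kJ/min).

Q_in = 219 kJ/min

Extent of reaction ξ = 0.673 × 1040 = 699.92 mol/h
Reaction term: ξ·ΔH°_rxn = 699.92 × 26.2 = 18338 kJ/h
Sensible, feed 209→25 °C: -31766 kJ/h
Outlet flows (mol/h): A 340.08, B 699.92
Sensible, products 25→174 °C: 26558 kJ/h
Q = ΔH = 13130 kJ/h = 3.6472 kW
Heat supplied = 218.83 kJ/min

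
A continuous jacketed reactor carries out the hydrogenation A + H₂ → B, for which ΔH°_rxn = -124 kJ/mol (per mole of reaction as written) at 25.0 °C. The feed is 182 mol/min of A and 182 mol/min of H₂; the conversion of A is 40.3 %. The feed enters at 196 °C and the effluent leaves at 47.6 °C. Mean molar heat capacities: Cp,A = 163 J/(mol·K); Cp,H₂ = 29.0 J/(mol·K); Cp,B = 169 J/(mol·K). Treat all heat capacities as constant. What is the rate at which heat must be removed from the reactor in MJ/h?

Q_out = 859 MJ/h

Extent of reaction ξ = 0.403 × 182 = 73.346 mol/min
Reaction term: ξ·ΔH°_rxn = 73.346 × -124 = -9094.9 kJ/min
Sensible, feed 196→25 °C: -5975.4 kJ/min
Outlet flows (mol/min): A 108.65, H₂ 108.65, B 73.346
Sensible, products 25→47.6 °C: 751.61 kJ/min
Q = ΔH = -14319 kJ/min = -238.65 kW
Heat removed = 859.12 MJ/h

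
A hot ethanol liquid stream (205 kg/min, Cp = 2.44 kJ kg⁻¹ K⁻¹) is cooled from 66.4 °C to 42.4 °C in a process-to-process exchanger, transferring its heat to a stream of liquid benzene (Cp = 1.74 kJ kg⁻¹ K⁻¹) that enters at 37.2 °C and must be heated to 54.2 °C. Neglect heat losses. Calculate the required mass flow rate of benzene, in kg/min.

ṁ_c = 406 kg/min

Heat released by hot stream: Q = 205 × 2.44 × (66.4 − 42.4) = 12005 kJ/min
Energy balance on cold side (adiabatic exchanger): Q = ṁ_c·Cp_c·(T_c,out − T_c,in)
ṁ_c = 12005 / [1.74 × (54.2 − 37.2)] = 405.84 kg/min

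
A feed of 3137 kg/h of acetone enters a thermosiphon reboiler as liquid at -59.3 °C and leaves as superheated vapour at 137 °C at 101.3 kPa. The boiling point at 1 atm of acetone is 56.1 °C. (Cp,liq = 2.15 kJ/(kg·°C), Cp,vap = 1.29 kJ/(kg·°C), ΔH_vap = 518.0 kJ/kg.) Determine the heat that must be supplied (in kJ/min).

liquid -59.3→56.1 °C: 248.11 kJ/kg
vaporisation at 56.1 °C: 518 kJ/kg
vapour 56.1→137 °C: 104.36 kJ/kg
Δh = 248.11 + 518 + 104.36 = 870.47 kJ/kg
Q = ṁ·Δh = 3137 kg/h × 870.47 kJ/kg = 2.7307e+06 kJ/h
|Q| = 758.52 kW = 45511 kJ/min

Q = 45500 kJ/min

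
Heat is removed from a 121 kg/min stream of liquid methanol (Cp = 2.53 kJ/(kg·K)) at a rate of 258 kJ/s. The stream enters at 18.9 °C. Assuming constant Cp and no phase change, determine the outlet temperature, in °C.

Q = 258 kJ/s = 15480 kJ/min
ΔT = Q/(ṁ·Cp) = 15480/(121×2.53) = 50.567 K
T_out = 18.9 − 50.567 = -31.667 °C

T_out = -31.7 °C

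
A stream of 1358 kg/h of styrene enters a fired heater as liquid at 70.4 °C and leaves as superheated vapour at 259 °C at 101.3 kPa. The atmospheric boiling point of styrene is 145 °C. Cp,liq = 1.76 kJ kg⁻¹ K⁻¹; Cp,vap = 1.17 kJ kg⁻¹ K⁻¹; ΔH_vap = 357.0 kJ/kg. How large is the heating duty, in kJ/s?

Q = 235 kJ/s

liquid 70.4→145 °C: 131.3 kJ/kg
vaporisation at 145 °C: 357 kJ/kg
vapour 145→259 °C: 133.38 kJ/kg
Δh = 131.3 + 357 + 133.38 = 621.68 kJ/kg
Q = ṁ·Δh = 1358 kg/h × 621.68 kJ/kg = 844240 kJ/h
|Q| = 234.51 kW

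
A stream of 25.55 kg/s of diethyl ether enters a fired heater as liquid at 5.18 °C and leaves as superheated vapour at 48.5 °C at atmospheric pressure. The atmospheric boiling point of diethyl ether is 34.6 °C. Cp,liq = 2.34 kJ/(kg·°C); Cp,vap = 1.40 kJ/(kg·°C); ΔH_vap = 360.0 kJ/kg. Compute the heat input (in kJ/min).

Q = 687000 kJ/min

liquid 5.18→34.6 °C: 68.843 kJ/kg
vaporisation at 34.6 °C: 360 kJ/kg
vapour 34.6→48.5 °C: 19.46 kJ/kg
Δh = 68.843 + 360 + 19.46 = 448.3 kJ/kg
Q = ṁ·Δh = 25.55 kg/s × 448.3 kJ/kg = 11454 kJ/s
|Q| = 11454 kW = 687250 kJ/min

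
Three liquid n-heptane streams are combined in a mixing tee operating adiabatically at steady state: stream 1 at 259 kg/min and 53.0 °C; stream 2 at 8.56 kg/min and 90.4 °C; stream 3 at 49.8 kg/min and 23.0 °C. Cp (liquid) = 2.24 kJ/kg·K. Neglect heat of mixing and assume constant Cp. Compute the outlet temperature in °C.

No heat crosses the boundary, so H_out = H_in.
Σ ṁᵢCp,ᵢTᵢ = 259×2.24×53.0 + 8.56×2.24×90.4 + 49.8×2.24×23.0 = 35048
Σ ṁᵢCp,ᵢ = 259×2.24 + 8.56×2.24 + 49.8×2.24 = 710.89
T_out = 35048 / 710.89 = 49.301 °C

T_out = 49.3 °C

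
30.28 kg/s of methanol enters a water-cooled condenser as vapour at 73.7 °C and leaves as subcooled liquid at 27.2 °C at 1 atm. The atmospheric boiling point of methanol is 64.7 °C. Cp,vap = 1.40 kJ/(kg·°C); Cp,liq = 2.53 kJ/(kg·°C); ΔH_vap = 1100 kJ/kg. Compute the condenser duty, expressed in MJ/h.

Q_c = 132000 MJ/h

vapour 73.7→64.7 °C: -12.6 kJ/kg
condensation at 64.7 °C: -1100 kJ/kg
liquid 64.7→27.2 °C: -94.875 kJ/kg
Δh = -12.6 + -1100 + -94.875 = -1207.5 kJ/kg
Q = ṁ·Δh = 30.28 kg/s × -1207.5 kJ/kg = -36562 kJ/s
|Q| = 36562 kW = 131620 MJ/h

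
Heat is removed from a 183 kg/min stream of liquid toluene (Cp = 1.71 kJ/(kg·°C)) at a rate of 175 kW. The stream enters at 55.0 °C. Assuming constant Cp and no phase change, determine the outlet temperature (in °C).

T_out = 21.4 °C

Q = 175 kW = 10500 kJ/min
ΔT = Q/(ṁ·Cp) = 10500/(183×1.71) = 33.554 K
T_out = 55.0 − 33.554 = 21.446 °C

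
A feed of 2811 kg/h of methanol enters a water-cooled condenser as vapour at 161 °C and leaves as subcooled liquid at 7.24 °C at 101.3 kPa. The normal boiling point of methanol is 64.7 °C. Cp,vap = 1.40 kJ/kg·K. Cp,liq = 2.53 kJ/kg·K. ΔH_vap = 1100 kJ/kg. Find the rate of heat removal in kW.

vapour 161→64.7 °C: -134.82 kJ/kg
condensation at 64.7 °C: -1100 kJ/kg
liquid 64.7→7.24 °C: -145.37 kJ/kg
Δh = -134.82 + -1100 + -145.37 = -1380.2 kJ/kg
Q = ṁ·Δh = 2811 kg/h × -1380.2 kJ/kg = -3.8797e+06 kJ/h
|Q| = 1077.7 kW

Q_c = 1080 kW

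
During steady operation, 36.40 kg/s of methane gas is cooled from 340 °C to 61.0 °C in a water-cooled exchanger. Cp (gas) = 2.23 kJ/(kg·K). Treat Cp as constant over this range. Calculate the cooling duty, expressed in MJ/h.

Q = ṁ·Cp·ΔT = 36.40 × 2.23 × (61.0 − 340) = -22647 kJ/s
Cooling duty = 81529 MJ/h

Q_c = 81500 MJ/h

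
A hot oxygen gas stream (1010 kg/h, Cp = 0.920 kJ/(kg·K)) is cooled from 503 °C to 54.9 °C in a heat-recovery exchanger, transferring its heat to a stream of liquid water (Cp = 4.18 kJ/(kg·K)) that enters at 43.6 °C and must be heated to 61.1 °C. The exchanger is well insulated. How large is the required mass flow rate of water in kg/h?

ṁ_c = 5690 kg/h

Heat released by hot stream: Q = 1010 × 0.920 × (503 − 54.9) = 416370 kJ/h
Energy balance on cold side (adiabatic exchanger): Q = ṁ_c·Cp_c·(T_c,out − T_c,in)
ṁ_c = 416370 / [4.18 × (61.1 − 43.6)] = 5692.1 kg/h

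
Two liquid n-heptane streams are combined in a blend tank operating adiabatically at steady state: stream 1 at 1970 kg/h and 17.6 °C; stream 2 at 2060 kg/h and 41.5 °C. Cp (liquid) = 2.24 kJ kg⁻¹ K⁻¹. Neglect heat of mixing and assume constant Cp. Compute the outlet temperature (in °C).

Energy balance with Q = 0: Σ ṁᵢCp,ᵢ(T_out − Tᵢ) = 0
Σ ṁᵢCp,ᵢTᵢ = 1970×2.24×17.6 + 2060×2.24×41.5 = 269160
Σ ṁᵢCp,ᵢ = 1970×2.24 + 2060×2.24 = 9027.2
T_out = 269160 / 9027.2 = 29.817 °C

T_out = 29.8 °C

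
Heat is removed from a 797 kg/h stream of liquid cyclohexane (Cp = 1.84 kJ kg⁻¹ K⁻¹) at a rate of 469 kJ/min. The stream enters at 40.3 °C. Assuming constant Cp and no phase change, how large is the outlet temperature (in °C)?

Q = 469 kJ/min = 28140 kJ/h
ΔT = Q/(ṁ·Cp) = 28140/(797×1.84) = 19.189 K
T_out = 40.3 − 19.189 = 21.111 °C

T_out = 21.1 °C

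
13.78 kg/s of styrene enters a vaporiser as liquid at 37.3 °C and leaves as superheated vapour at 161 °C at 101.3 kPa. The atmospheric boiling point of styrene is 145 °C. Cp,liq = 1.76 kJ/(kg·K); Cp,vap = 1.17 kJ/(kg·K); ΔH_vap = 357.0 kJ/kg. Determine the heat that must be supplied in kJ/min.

liquid 37.3→145 °C: 189.55 kJ/kg
vaporisation at 145 °C: 357 kJ/kg
vapour 145→161 °C: 18.72 kJ/kg
Δh = 189.55 + 357 + 18.72 = 565.27 kJ/kg
Q = ṁ·Δh = 13.78 kg/s × 565.27 kJ/kg = 7789.4 kJ/s
|Q| = 7789.4 kW = 467370 kJ/min

Q = 467000 kJ/min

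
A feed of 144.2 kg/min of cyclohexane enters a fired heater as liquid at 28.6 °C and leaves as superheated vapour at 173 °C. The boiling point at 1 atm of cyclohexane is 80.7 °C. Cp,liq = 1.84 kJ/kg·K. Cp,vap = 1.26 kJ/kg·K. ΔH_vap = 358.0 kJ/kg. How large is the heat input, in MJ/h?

liquid 28.6→80.7 °C: 95.864 kJ/kg
vaporisation at 80.7 °C: 358 kJ/kg
vapour 80.7→173 °C: 116.3 kJ/kg
Δh = 95.864 + 358 + 116.3 = 570.16 kJ/kg
Q = ṁ·Δh = 144.2 kg/min × 570.16 kJ/kg = 82217 kJ/min
|Q| = 1370.3 kW = 4933 MJ/h

Q = 4930 MJ/h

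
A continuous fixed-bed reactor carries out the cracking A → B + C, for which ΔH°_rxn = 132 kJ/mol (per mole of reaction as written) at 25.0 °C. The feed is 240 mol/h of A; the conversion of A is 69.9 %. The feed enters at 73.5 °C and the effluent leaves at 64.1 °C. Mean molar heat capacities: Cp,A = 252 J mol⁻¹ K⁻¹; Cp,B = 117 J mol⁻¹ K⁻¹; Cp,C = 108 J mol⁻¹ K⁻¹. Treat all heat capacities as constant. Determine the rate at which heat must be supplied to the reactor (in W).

Q_in = 5940 W

Extent of reaction ξ = 0.699 × 240 = 167.76 mol/h
Reaction term: ξ·ΔH°_rxn = 167.76 × 132 = 22144 kJ/h
Sensible, feed 73.5→25 °C: -2933.3 kJ/h
Outlet flows (mol/h): A 72.24, B 167.76, C 167.76
Sensible, products 25→64.1 °C: 2187.7 kJ/h
Q = ΔH = 21399 kJ/h = 5.9441 kW
Heat supplied = 5944.1 W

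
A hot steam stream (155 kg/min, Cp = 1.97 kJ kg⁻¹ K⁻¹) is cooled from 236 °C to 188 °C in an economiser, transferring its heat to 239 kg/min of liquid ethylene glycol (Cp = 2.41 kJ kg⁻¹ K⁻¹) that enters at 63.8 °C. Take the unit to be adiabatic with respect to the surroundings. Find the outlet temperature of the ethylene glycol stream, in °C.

Heat released by hot stream: Q = 155 × 1.97 × (236 − 188) = 14657 kJ/min
Energy balance on cold side (adiabatic exchanger): Q = ṁ_c·Cp_c·(T_c,out − T_c,in)
T_c,out = 63.8 + 14657/(239 × 2.41) = 89.246 °C

T_c,out = 89.2 °C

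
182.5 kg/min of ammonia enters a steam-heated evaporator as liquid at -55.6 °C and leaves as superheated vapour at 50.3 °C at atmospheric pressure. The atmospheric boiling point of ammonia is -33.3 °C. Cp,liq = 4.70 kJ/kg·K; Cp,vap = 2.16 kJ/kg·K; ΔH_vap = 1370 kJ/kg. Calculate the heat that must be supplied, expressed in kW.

Q = 5040 kW

liquid -55.6→-33.3 °C: 104.81 kJ/kg
vaporisation at -33.3 °C: 1370 kJ/kg
vapour -33.3→50.3 °C: 180.58 kJ/kg
Δh = 104.81 + 1370 + 180.58 = 1655.4 kJ/kg
Q = ṁ·Δh = 182.5 kg/min × 1655.4 kJ/kg = 302110 kJ/min
|Q| = 5035.1 kW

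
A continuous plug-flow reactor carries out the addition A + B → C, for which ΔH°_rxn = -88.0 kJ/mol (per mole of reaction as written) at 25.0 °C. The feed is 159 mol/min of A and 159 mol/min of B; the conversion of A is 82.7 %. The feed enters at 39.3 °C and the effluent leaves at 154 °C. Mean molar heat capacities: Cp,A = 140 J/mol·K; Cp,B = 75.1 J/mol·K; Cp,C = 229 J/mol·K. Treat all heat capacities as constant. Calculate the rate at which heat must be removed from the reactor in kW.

Q_out = 124 kW

Extent of reaction ξ = 0.827 × 159 = 131.49 mol/min
Reaction term: ξ·ΔH°_rxn = 131.49 × -88.0 = -11571 kJ/min
Sensible, feed 39.3→25 °C: -489.07 kJ/min
Outlet flows (mol/min): A 27.507, B 27.507, C 131.49
Sensible, products 25→154 °C: 4647.7 kJ/min
Q = ΔH = -7412.8 kJ/min = -123.55 kW
Heat removed = 123.55 kW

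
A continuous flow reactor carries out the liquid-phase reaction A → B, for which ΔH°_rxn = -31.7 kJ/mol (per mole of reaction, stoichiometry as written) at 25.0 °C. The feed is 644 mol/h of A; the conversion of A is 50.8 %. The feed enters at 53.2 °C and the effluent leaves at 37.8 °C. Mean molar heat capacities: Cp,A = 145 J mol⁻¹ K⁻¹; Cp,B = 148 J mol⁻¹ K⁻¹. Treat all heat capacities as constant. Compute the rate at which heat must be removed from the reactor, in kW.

Q_out = 3.28 kW

Extent of reaction ξ = 0.508 × 644 = 327.15 mol/h
Reaction term: ξ·ΔH°_rxn = 327.15 × -31.7 = -10371 kJ/h
Sensible, feed 53.2→25 °C: -2633.3 kJ/h
Outlet flows (mol/h): A 316.85, B 327.15
Sensible, products 25→37.8 °C: 1207.8 kJ/h
Q = ΔH = -11796 kJ/h = -3.2767 kW
Heat removed = 3.2767 kW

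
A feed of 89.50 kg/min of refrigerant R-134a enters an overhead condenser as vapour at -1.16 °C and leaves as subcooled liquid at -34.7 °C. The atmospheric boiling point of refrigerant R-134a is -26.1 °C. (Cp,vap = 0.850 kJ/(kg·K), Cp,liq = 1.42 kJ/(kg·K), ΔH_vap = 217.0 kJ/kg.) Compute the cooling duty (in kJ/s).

Q_c = 374 kJ/s

vapour -1.16→-26.1 °C: -21.199 kJ/kg
condensation at -26.1 °C: -217 kJ/kg
liquid -26.1→-34.7 °C: -12.212 kJ/kg
Δh = -21.199 + -217 + -12.212 = -250.41 kJ/kg
Q = ṁ·Δh = 89.50 kg/min × -250.41 kJ/kg = -22412 kJ/min
|Q| = 373.53 kW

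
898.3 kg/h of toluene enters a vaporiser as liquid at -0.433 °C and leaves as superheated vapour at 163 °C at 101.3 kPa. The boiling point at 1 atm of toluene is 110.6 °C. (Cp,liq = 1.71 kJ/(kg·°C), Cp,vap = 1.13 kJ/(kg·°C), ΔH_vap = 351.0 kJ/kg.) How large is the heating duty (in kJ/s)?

Q = 150 kJ/s

liquid -0.433→110.6 °C: 189.87 kJ/kg
vaporisation at 110.6 °C: 351 kJ/kg
vapour 110.6→163 °C: 59.212 kJ/kg
Δh = 189.87 + 351 + 59.212 = 600.08 kJ/kg
Q = ṁ·Δh = 898.3 kg/h × 600.08 kJ/kg = 539050 kJ/h
|Q| = 149.74 kW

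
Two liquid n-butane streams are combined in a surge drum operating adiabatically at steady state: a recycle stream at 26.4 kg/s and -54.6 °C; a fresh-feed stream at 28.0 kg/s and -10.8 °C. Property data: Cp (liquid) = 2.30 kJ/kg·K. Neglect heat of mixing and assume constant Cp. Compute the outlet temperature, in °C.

T_out = -32.1 °C

Energy balance with Q = 0: Σ ṁᵢCp,ᵢ(T_out − Tᵢ) = 0
T_out = Σ ṁᵢCp,ᵢTᵢ / Σ ṁᵢCp,ᵢ
      = -4010.8 / 125.12 = -32.056 °C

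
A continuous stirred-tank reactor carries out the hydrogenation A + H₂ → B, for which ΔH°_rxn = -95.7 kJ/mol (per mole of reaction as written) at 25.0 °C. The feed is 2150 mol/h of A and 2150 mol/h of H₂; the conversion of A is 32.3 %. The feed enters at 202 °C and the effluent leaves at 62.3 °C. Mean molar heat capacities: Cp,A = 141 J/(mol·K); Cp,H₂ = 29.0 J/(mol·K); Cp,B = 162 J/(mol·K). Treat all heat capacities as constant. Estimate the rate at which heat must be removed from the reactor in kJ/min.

Q_out = 1960 kJ/min

Extent of reaction ξ = 0.323 × 2150 = 694.45 mol/h
Reaction term: ξ·ΔH°_rxn = 694.45 × -95.7 = -66459 kJ/h
Sensible, feed 202→25 °C: -64694 kJ/h
Outlet flows (mol/h): A 1455.5, H₂ 1455.5, B 694.45
Sensible, products 25→62.3 °C: 13426 kJ/h
Q = ΔH = -117730 kJ/h = -32.702 kW
Heat removed = 1962.1 kJ/min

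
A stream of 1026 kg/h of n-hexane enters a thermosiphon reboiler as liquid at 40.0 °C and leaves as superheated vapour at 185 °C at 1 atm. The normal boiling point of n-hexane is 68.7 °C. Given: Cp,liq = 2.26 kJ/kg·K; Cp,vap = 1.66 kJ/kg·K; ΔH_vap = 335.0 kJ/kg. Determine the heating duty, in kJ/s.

liquid 40.0→68.7 °C: 64.862 kJ/kg
vaporisation at 68.7 °C: 335 kJ/kg
vapour 68.7→185 °C: 193.06 kJ/kg
Δh = 64.862 + 335 + 193.06 = 592.92 kJ/kg
Q = ṁ·Δh = 1026 kg/h × 592.92 kJ/kg = 608340 kJ/h
|Q| = 168.98 kW

Q = 169 kJ/s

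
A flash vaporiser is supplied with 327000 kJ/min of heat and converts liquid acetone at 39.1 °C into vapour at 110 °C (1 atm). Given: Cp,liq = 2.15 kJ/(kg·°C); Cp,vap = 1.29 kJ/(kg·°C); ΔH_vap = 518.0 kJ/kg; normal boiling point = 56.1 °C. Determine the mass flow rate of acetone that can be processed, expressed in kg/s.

Δh = 2.15×(56.1−39.1) + 518.0 + 1.29×(110−56.1) = 624.08 kJ/kg
Q = 327000 kJ/min = 5450 kJ/s = 5450 kJ/s
ṁ = Q/Δh = 5450 / 624.08 = 8.7328 kg/s

ṁ = 8.73 kg/s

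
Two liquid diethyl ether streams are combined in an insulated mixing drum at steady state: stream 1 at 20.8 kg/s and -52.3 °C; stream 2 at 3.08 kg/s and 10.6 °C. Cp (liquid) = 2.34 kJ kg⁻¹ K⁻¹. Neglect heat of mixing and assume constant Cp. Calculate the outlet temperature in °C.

No heat crosses the boundary, so H_out = H_in.
Σ ṁᵢCp,ᵢTᵢ = 20.8×2.34×-52.3 + 3.08×2.34×10.6 = -2469.1
Σ ṁᵢCp,ᵢ = 20.8×2.34 + 3.08×2.34 = 55.879
T_out = -2469.1 / 55.879 = -44.187 °C

T_out = -44.2 °C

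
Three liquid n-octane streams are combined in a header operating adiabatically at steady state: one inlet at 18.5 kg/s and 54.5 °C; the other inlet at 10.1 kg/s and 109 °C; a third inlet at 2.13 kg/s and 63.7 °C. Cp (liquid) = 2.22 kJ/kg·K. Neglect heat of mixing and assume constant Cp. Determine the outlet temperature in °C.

Energy balance with Q = 0: Σ ṁᵢCp,ᵢ(T_out − Tᵢ) = 0
Σ ṁᵢCp,ᵢTᵢ = 18.5×2.22×54.5 + 10.1×2.22×109 + 2.13×2.22×63.7 = 4983.5
Σ ṁᵢCp,ᵢ = 18.5×2.22 + 10.1×2.22 + 2.13×2.22 = 68.221
T_out = 4983.5 / 68.221 = 73.05 °C

T_out = 73.1 °C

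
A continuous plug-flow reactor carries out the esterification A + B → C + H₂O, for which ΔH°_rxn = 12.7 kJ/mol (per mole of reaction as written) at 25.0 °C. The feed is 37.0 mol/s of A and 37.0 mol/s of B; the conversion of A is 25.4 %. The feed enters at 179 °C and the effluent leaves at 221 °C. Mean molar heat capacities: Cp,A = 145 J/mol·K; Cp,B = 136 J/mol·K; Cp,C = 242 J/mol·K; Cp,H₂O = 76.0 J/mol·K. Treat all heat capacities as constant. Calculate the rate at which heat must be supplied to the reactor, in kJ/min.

Extent of reaction ξ = 0.254 × 37.0 = 9.398 mol/s
Reaction term: ξ·ΔH°_rxn = 9.398 × 12.7 = 119.35 kJ/s
Sensible, feed 179→25 °C: -1601.1 kJ/s
Outlet flows (mol/s): A 27.602, B 27.602, C 9.398, H₂O 9.398
Sensible, products 25→221 °C: 2106 kJ/s
Q = ΔH = 624.18 kJ/s = 624.18 kW
Heat supplied = 37451 kJ/min

Q_in = 37500 kJ/min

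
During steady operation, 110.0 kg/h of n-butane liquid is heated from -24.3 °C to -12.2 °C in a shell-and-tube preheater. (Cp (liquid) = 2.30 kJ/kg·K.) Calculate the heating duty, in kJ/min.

Q = ṁ·Cp·ΔT = 110.0 × 2.30 × (-12.2 − -24.3) = 3061.3 kJ/h
Converting: 3061.3 / 3600 s = 0.85036 kW
Heating duty = 51.022 kJ/min

Q = 51.0 kJ/min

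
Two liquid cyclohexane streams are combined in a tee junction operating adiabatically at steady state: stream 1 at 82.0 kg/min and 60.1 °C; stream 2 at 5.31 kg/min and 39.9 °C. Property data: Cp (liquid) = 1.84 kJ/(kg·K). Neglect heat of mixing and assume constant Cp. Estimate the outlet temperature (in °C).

T_out = 58.9 °C

Adiabatic, steady state ⇒ Σ ṁᵢCp,ᵢ(T_out − Tᵢ) = 0
Σ ṁᵢCp,ᵢTᵢ = 82.0×1.84×60.1 + 5.31×1.84×39.9 = 9457.7
Σ ṁᵢCp,ᵢ = 82.0×1.84 + 5.31×1.84 = 160.65
T_out = 9457.7 / 160.65 = 58.871 °C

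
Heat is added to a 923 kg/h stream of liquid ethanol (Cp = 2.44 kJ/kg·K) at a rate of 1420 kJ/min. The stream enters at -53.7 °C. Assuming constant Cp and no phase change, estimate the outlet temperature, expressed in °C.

Q = 1420 kJ/min = 85200 kJ/h
ΔT = Q/(ṁ·Cp) = 85200/(923×2.44) = 37.831 K
T_out = -53.7 + 37.831 = -15.869 °C

T_out = -15.9 °C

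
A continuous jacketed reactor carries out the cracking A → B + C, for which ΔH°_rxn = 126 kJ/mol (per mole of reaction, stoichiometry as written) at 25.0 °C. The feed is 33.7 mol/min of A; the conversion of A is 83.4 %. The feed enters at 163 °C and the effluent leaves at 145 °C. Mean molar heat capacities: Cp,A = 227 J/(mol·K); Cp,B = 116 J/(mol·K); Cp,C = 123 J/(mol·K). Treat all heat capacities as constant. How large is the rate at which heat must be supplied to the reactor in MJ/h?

Q_in = 207 MJ/h

Extent of reaction ξ = 0.834 × 33.7 = 28.106 mol/min
Reaction term: ξ·ΔH°_rxn = 28.106 × 126 = 3541.3 kJ/min
Sensible, feed 163→25 °C: -1055.7 kJ/min
Outlet flows (mol/min): A 5.5942, B 28.106, C 28.106
Sensible, products 25→145 °C: 958.46 kJ/min
Q = ΔH = 3444.1 kJ/min = 57.402 kW
Heat supplied = 206.65 MJ/h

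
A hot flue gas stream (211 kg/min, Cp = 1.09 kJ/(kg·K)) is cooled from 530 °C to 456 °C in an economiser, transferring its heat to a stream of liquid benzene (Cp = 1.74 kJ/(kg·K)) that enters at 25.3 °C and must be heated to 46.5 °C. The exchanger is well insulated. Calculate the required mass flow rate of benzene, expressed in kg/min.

Heat released by hot stream: Q = 211 × 1.09 × (530 − 456) = 17019 kJ/min
Energy balance on cold side (adiabatic exchanger): Q = ṁ_c·Cp_c·(T_c,out − T_c,in)
ṁ_c = 17019 / [1.74 × (46.5 − 25.3)] = 461.38 kg/min

ṁ_c = 461 kg/min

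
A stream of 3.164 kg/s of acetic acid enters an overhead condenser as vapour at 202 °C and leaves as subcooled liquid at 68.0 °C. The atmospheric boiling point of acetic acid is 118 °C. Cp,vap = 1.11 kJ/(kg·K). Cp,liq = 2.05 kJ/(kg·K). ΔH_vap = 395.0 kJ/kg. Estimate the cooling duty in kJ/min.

vapour 202→118 °C: -93.24 kJ/kg
condensation at 118 °C: -395 kJ/kg
liquid 118→68.0 °C: -102.5 kJ/kg
Δh = -93.24 + -395 + -102.5 = -590.74 kJ/kg
Q = ṁ·Δh = 3.164 kg/s × -590.74 kJ/kg = -1869.1 kJ/s
|Q| = 1869.1 kW = 112150 kJ/min

Q_c = 112000 kJ/min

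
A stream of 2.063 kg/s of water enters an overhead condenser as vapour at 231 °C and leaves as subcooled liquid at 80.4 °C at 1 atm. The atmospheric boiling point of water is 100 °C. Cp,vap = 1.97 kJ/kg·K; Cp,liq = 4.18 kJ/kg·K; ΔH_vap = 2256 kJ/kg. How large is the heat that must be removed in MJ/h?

Q_c = 19300 MJ/h

vapour 231→100 °C: -258.07 kJ/kg
condensation at 100 °C: -2256 kJ/kg
liquid 100→80.4 °C: -81.928 kJ/kg
Δh = -258.07 + -2256 + -81.928 = -2596 kJ/kg
Q = ṁ·Δh = 2.063 kg/s × -2596 kJ/kg = -5355.5 kJ/s
|Q| = 5355.5 kW = 19280 MJ/h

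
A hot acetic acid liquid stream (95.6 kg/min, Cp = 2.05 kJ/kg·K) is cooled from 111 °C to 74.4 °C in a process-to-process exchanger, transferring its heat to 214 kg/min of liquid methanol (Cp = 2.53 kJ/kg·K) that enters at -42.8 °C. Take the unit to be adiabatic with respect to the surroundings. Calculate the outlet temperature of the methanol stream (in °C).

T_c,out = -29.6 °C

Heat released by hot stream: Q = 95.6 × 2.05 × (111 − 74.4) = 7172.9 kJ/min
Energy balance on cold side (adiabatic exchanger): Q = ṁ_c·Cp_c·(T_c,out − T_c,in)
T_c,out = -42.8 + 7172.9/(214 × 2.53) = -29.552 °C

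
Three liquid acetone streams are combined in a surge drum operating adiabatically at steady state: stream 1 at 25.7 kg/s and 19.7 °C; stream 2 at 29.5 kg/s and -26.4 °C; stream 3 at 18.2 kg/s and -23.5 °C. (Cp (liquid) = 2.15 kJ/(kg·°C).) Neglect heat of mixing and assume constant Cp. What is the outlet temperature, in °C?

Energy balance with Q = 0: Σ ṁᵢCp,ᵢ(T_out − Tᵢ) = 0
T_out = Σ ṁᵢCp,ᵢTᵢ / Σ ṁᵢCp,ᵢ
      = -1505.5 / 157.81 = -9.5396 °C

T_out = -9.54 °C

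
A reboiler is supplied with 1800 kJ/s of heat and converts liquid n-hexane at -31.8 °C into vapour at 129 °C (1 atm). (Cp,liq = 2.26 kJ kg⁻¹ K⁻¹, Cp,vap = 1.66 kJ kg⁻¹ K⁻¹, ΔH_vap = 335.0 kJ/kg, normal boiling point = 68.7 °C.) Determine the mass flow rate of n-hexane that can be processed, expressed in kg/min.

ṁ = 163 kg/min

Δh = 2.26×(68.7−-31.8) + 335.0 + 1.66×(129−68.7) = 662.23 kJ/kg
Q = 1800 kJ/s = 1800 kJ/s = 108000 kJ/min
ṁ = Q/Δh = 108000 / 662.23 = 163.09 kg/min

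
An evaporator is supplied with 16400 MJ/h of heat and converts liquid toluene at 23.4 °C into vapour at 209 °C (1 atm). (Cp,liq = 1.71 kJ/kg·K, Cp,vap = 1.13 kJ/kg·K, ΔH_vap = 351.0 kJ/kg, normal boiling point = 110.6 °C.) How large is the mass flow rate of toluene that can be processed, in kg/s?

ṁ = 7.45 kg/s

Δh = 1.71×(110.6−23.4) + 351.0 + 1.13×(209−110.6) = 611.3 kJ/kg
Q = 16400 MJ/h = 4555.6 kJ/s = 4555.6 kJ/s
ṁ = Q/Δh = 4555.6 / 611.3 = 7.4522 kg/s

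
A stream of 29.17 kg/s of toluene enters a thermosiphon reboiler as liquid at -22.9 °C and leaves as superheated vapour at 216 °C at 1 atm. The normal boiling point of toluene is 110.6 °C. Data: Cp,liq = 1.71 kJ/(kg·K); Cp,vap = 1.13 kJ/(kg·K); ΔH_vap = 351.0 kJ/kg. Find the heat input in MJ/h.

liquid -22.9→110.6 °C: 228.28 kJ/kg
vaporisation at 110.6 °C: 351 kJ/kg
vapour 110.6→216 °C: 119.1 kJ/kg
Δh = 228.28 + 351 + 119.1 = 698.39 kJ/kg
Q = ṁ·Δh = 29.17 kg/s × 698.39 kJ/kg = 20372 kJ/s
|Q| = 20372 kW = 73339 MJ/h

Q = 73300 MJ/h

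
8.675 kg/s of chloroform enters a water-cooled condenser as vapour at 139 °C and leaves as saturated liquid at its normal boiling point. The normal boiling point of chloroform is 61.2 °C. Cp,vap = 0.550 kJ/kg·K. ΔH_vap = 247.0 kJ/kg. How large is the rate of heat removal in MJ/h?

Q_c = 9050 MJ/h

vapour 139→61.2 °C: -42.79 kJ/kg
condensation at 61.2 °C: -247 kJ/kg
Δh = -42.79 + -247 = -289.79 kJ/kg
Q = ṁ·Δh = 8.675 kg/s × -289.79 kJ/kg = -2513.9 kJ/s
|Q| = 2513.9 kW = 9050.1 MJ/h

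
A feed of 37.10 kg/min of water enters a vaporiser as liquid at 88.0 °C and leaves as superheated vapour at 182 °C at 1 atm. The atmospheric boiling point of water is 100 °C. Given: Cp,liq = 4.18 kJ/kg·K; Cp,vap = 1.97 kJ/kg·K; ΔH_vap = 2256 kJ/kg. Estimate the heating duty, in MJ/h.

liquid 88.0→100 °C: 50.16 kJ/kg
vaporisation at 100 °C: 2256 kJ/kg
vapour 100→182 °C: 161.54 kJ/kg
Δh = 50.16 + 2256 + 161.54 = 2467.7 kJ/kg
Q = ṁ·Δh = 37.10 kg/min × 2467.7 kJ/kg = 91552 kJ/min
|Q| = 1525.9 kW = 5493.1 MJ/h

Q = 5490 MJ/h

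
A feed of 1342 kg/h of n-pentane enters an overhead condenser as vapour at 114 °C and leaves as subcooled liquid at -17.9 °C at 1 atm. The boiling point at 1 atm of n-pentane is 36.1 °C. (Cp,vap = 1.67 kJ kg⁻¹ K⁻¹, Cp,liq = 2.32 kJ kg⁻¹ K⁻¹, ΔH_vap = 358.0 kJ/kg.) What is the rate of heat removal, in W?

vapour 114→36.1 °C: -130.09 kJ/kg
condensation at 36.1 °C: -358 kJ/kg
liquid 36.1→-17.9 °C: -125.28 kJ/kg
Δh = -130.09 + -358 + -125.28 = -613.37 kJ/kg
Q = ṁ·Δh = 1342 kg/h × -613.37 kJ/kg = -823150 kJ/h
|Q| = 228.65 kW = 228650 W

Q_c = 229000 W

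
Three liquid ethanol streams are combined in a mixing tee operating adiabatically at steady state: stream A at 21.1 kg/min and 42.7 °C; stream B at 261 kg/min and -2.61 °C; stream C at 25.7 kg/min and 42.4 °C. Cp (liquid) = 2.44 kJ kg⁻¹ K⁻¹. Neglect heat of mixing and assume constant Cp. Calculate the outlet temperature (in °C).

T_out = 4.25 °C

Adiabatic, steady state ⇒ Σ ṁᵢCp,ᵢ(T_out − Tᵢ) = 0
Σ ṁᵢCp,ᵢTᵢ = 21.1×2.44×42.7 + 261×2.44×-2.61 + 25.7×2.44×42.4 = 3195
Σ ṁᵢCp,ᵢ = 21.1×2.44 + 261×2.44 + 25.7×2.44 = 751.03
T_out = 3195 / 751.03 = 4.2542 °C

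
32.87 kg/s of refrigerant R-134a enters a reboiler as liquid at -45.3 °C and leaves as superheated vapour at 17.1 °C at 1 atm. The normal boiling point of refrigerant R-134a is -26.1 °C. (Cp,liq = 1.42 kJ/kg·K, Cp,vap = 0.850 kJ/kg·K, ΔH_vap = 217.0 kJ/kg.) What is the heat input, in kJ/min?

liquid -45.3→-26.1 °C: 27.264 kJ/kg
vaporisation at -26.1 °C: 217 kJ/kg
vapour -26.1→17.1 °C: 36.72 kJ/kg
Δh = 27.264 + 217 + 36.72 = 280.98 kJ/kg
Q = ṁ·Δh = 32.87 kg/s × 280.98 kJ/kg = 9235.9 kJ/s
|Q| = 9235.9 kW = 554160 kJ/min

Q = 554000 kJ/min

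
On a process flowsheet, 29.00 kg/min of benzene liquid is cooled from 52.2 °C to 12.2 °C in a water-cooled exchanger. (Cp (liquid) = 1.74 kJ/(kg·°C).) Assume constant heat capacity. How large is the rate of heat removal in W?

Q = ṁ·Cp·ΔT = 29.00 × 1.74 × (12.2 − 52.2) = -2018.4 kJ/min
Converting: 2018.4 / 60 s = 33.64 kW
Cooling duty = 33640 W

Q_c = 33600 W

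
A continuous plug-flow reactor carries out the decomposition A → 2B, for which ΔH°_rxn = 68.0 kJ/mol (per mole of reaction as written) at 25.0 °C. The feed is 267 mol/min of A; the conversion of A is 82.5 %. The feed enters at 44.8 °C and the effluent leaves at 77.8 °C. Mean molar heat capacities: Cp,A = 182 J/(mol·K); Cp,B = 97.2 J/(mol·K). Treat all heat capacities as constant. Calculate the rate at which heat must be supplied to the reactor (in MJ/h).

Q_in = 1000 MJ/h

Extent of reaction ξ = 0.825 × 267 = 220.27 mol/min
Reaction term: ξ·ΔH°_rxn = 220.27 × 68.0 = 14979 kJ/min
Sensible, feed 44.8→25 °C: -962.16 kJ/min
Outlet flows (mol/min): A 46.725, B 440.55
Sensible, products 25→77.8 °C: 2710 kJ/min
Q = ΔH = 16727 kJ/min = 278.78 kW
Heat supplied = 1003.6 MJ/h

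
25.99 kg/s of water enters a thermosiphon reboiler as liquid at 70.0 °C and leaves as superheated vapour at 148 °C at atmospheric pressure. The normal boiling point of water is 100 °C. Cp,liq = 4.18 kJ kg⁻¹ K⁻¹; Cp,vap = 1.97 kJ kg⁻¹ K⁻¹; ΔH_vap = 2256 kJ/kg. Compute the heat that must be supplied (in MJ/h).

liquid 70.0→100 °C: 125.4 kJ/kg
vaporisation at 100 °C: 2256 kJ/kg
vapour 100→148 °C: 94.56 kJ/kg
Δh = 125.4 + 2256 + 94.56 = 2476 kJ/kg
Q = ṁ·Δh = 25.99 kg/s × 2476 kJ/kg = 64350 kJ/s
|Q| = 64350 kW = 231660 MJ/h

Q = 232000 MJ/h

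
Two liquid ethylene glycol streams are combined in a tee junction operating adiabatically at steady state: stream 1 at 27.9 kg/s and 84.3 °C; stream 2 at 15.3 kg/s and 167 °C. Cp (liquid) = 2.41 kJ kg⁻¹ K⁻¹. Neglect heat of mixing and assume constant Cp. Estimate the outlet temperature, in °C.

T_out = 114 °C

No heat crosses the boundary, so H_out = H_in.
T_out = Σ ṁᵢCp,ᵢTᵢ / Σ ṁᵢCp,ᵢ
      = 11826 / 104.11 = 113.59 °C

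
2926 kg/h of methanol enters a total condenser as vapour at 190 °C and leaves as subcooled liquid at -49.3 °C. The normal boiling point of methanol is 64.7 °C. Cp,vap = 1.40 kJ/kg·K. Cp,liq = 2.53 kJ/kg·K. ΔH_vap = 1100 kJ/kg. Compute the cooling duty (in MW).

vapour 190→64.7 °C: -175.42 kJ/kg
condensation at 64.7 °C: -1100 kJ/kg
liquid 64.7→-49.3 °C: -288.42 kJ/kg
Δh = -175.42 + -1100 + -288.42 = -1563.8 kJ/kg
Q = ṁ·Δh = 2926 kg/h × -1563.8 kJ/kg = -4.5758e+06 kJ/h
|Q| = 1271.1 kW = 1.2711 MW

Q_c = 1.27 MW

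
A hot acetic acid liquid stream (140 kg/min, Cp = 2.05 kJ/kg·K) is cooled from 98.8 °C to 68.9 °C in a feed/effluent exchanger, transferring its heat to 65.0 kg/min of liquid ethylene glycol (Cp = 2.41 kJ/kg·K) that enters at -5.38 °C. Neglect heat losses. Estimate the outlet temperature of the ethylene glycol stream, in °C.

T_c,out = 49.4 °C

Heat released by hot stream: Q = 140 × 2.05 × (98.8 − 68.9) = 8581.3 kJ/min
Energy balance on cold side (adiabatic exchanger): Q = ṁ_c·Cp_c·(T_c,out − T_c,in)
T_c,out = -5.38 + 8581.3/(65.0 × 2.41) = 49.4 °C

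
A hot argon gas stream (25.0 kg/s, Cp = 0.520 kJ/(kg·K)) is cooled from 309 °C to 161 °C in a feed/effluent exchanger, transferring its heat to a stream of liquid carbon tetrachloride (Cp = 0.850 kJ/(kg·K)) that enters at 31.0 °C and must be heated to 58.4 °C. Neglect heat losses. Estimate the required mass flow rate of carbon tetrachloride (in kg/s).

ṁ_c = 82.6 kg/s

Heat released by hot stream: Q = 25.0 × 0.520 × (309 − 161) = 1924 kJ/s
Energy balance on cold side (adiabatic exchanger): Q = ṁ_c·Cp_c·(T_c,out − T_c,in)
ṁ_c = 1924 / [0.850 × (58.4 − 31.0)] = 82.611 kg/s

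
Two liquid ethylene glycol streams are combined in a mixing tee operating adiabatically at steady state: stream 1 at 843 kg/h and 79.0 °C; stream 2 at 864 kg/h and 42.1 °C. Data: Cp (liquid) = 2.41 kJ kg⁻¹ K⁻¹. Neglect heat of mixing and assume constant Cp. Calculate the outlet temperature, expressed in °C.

T_out = 60.3 °C

Adiabatic, steady state ⇒ Σ ṁᵢCp,ᵢ(T_out − Tᵢ) = 0
T_out = Σ ṁᵢCp,ᵢTᵢ / Σ ṁᵢCp,ᵢ
      = 248160 / 4113.9 = 60.323 °C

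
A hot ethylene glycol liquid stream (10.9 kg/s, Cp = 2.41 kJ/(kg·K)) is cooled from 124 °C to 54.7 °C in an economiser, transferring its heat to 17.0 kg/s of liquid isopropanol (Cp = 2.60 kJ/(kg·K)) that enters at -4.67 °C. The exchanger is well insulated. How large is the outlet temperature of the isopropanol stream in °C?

Heat released by hot stream: Q = 10.9 × 2.41 × (124 − 54.7) = 1820.4 kJ/s
Energy balance on cold side (adiabatic exchanger): Q = ṁ_c·Cp_c·(T_c,out − T_c,in)
T_c,out = -4.67 + 1820.4/(17.0 × 2.60) = 36.516 °C

T_c,out = 36.5 °C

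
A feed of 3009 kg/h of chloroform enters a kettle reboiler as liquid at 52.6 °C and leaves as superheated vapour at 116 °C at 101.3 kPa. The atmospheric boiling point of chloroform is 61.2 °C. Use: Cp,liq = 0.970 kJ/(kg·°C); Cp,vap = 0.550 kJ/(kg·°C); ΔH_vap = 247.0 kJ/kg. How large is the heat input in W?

Q = 239000 W

liquid 52.6→61.2 °C: 8.342 kJ/kg
vaporisation at 61.2 °C: 247 kJ/kg
vapour 61.2→116 °C: 30.14 kJ/kg
Δh = 8.342 + 247 + 30.14 = 285.48 kJ/kg
Q = ṁ·Δh = 3009 kg/h × 285.48 kJ/kg = 859020 kJ/h
|Q| = 238.62 kW = 238620 W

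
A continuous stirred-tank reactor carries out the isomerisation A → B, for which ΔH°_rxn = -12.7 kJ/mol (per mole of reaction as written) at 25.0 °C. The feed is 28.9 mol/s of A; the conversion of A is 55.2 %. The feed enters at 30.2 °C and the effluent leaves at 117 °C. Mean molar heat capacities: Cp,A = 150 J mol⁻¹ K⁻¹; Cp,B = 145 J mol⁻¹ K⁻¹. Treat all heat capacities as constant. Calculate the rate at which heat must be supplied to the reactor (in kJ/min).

Q_in = 9980 kJ/min

Extent of reaction ξ = 0.552 × 28.9 = 15.953 mol/s
Reaction term: ξ·ΔH°_rxn = 15.953 × -12.7 = -202.6 kJ/s
Sensible, feed 30.2→25 °C: -22.542 kJ/s
Outlet flows (mol/s): A 12.947, B 15.953
Sensible, products 25→117 °C: 391.48 kJ/s
Q = ΔH = 166.34 kJ/s = 166.34 kW
Heat supplied = 9980.3 kJ/min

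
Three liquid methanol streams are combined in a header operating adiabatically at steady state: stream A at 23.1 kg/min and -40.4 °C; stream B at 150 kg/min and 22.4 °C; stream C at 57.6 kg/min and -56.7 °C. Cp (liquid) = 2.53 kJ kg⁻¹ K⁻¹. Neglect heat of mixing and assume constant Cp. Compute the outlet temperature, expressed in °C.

T_out = -3.64 °C

Energy balance with Q = 0: Σ ṁᵢCp,ᵢ(T_out − Tᵢ) = 0
T_out = Σ ṁᵢCp,ᵢTᵢ / Σ ṁᵢCp,ᵢ
      = -2123.1 / 583.67 = -3.6375 °C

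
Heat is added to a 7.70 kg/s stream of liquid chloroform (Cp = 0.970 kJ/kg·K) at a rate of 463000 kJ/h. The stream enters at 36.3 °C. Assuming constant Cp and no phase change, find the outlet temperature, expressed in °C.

T_out = 53.5 °C

Q = 463000 kJ/h = 128.61 kJ/s
ΔT = Q/(ṁ·Cp) = 128.61/(7.70×0.970) = 17.219 K
T_out = 36.3 + 17.219 = 53.519 °C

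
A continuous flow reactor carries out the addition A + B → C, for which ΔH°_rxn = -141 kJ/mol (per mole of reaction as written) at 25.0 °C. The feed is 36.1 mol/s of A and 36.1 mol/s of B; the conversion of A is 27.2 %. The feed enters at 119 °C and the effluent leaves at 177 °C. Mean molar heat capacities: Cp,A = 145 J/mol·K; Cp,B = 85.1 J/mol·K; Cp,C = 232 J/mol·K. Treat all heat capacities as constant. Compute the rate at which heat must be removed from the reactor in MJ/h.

Q_out = 3240 MJ/h

Extent of reaction ξ = 0.272 × 36.1 = 9.8192 mol/s
Reaction term: ξ·ΔH°_rxn = 9.8192 × -141 = -1384.5 kJ/s
Sensible, feed 119→25 °C: -780.82 kJ/s
Outlet flows (mol/s): A 26.281, B 26.281, C 9.8192
Sensible, products 25→177 °C: 1265.4 kJ/s
Q = ΔH = -899.89 kJ/s = -899.89 kW
Heat removed = 3239.6 MJ/h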